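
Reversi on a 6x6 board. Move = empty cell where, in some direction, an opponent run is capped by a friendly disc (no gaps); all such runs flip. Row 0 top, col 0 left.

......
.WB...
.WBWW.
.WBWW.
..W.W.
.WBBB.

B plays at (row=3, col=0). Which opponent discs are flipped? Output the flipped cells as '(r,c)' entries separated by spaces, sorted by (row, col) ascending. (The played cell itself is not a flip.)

Dir NW: edge -> no flip
Dir N: first cell '.' (not opp) -> no flip
Dir NE: opp run (2,1) capped by B -> flip
Dir W: edge -> no flip
Dir E: opp run (3,1) capped by B -> flip
Dir SW: edge -> no flip
Dir S: first cell '.' (not opp) -> no flip
Dir SE: first cell '.' (not opp) -> no flip

Answer: (2,1) (3,1)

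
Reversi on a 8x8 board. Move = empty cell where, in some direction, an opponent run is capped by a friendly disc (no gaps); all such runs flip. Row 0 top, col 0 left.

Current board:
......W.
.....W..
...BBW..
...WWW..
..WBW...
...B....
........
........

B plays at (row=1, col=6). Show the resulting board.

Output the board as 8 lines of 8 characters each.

Place B at (1,6); scan 8 dirs for brackets.
Dir NW: first cell '.' (not opp) -> no flip
Dir N: opp run (0,6), next=edge -> no flip
Dir NE: first cell '.' (not opp) -> no flip
Dir W: opp run (1,5), next='.' -> no flip
Dir E: first cell '.' (not opp) -> no flip
Dir SW: opp run (2,5) (3,4) capped by B -> flip
Dir S: first cell '.' (not opp) -> no flip
Dir SE: first cell '.' (not opp) -> no flip
All flips: (2,5) (3,4)

Answer: ......W.
.....WB.
...BBB..
...WBW..
..WBW...
...B....
........
........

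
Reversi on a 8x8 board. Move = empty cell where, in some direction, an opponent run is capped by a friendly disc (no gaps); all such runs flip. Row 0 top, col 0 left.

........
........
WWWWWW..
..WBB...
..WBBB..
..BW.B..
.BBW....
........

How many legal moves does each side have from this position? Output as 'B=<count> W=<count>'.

Answer: B=14 W=11

Derivation:
-- B to move --
(1,0): flips 2 -> legal
(1,1): flips 1 -> legal
(1,2): flips 4 -> legal
(1,3): flips 1 -> legal
(1,4): flips 1 -> legal
(1,5): flips 1 -> legal
(1,6): flips 1 -> legal
(2,6): no bracket -> illegal
(3,0): no bracket -> illegal
(3,1): flips 1 -> legal
(3,5): no bracket -> illegal
(3,6): no bracket -> illegal
(4,1): flips 1 -> legal
(5,1): flips 1 -> legal
(5,4): flips 1 -> legal
(6,4): flips 1 -> legal
(7,2): no bracket -> illegal
(7,3): flips 2 -> legal
(7,4): flips 1 -> legal
B mobility = 14
-- W to move --
(3,5): flips 3 -> legal
(3,6): no bracket -> illegal
(4,1): flips 1 -> legal
(4,6): flips 3 -> legal
(5,0): no bracket -> illegal
(5,1): flips 1 -> legal
(5,4): flips 3 -> legal
(5,6): flips 2 -> legal
(6,0): flips 2 -> legal
(6,4): no bracket -> illegal
(6,5): no bracket -> illegal
(6,6): flips 3 -> legal
(7,0): flips 4 -> legal
(7,1): flips 1 -> legal
(7,2): flips 2 -> legal
(7,3): no bracket -> illegal
W mobility = 11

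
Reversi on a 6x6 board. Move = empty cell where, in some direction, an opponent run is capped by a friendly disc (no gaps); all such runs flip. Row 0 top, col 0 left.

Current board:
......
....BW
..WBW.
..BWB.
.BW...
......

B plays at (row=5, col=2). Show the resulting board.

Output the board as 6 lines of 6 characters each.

Place B at (5,2); scan 8 dirs for brackets.
Dir NW: first cell 'B' (not opp) -> no flip
Dir N: opp run (4,2) capped by B -> flip
Dir NE: first cell '.' (not opp) -> no flip
Dir W: first cell '.' (not opp) -> no flip
Dir E: first cell '.' (not opp) -> no flip
Dir SW: edge -> no flip
Dir S: edge -> no flip
Dir SE: edge -> no flip
All flips: (4,2)

Answer: ......
....BW
..WBW.
..BWB.
.BB...
..B...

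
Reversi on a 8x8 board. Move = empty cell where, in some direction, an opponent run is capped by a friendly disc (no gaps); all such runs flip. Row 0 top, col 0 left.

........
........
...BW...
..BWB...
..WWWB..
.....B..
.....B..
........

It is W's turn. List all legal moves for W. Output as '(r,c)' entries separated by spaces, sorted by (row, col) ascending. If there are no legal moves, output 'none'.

Answer: (1,3) (2,1) (2,2) (2,5) (3,1) (3,5) (4,6) (6,6)

Derivation:
(1,2): no bracket -> illegal
(1,3): flips 1 -> legal
(1,4): no bracket -> illegal
(2,1): flips 1 -> legal
(2,2): flips 2 -> legal
(2,5): flips 1 -> legal
(3,1): flips 1 -> legal
(3,5): flips 1 -> legal
(3,6): no bracket -> illegal
(4,1): no bracket -> illegal
(4,6): flips 1 -> legal
(5,4): no bracket -> illegal
(5,6): no bracket -> illegal
(6,4): no bracket -> illegal
(6,6): flips 1 -> legal
(7,4): no bracket -> illegal
(7,5): no bracket -> illegal
(7,6): no bracket -> illegal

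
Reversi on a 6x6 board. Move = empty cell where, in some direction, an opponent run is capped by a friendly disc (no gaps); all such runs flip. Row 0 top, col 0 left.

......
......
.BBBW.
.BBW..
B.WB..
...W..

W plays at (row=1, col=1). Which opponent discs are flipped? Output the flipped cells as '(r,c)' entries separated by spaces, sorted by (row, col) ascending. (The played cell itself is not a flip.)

Answer: (2,2)

Derivation:
Dir NW: first cell '.' (not opp) -> no flip
Dir N: first cell '.' (not opp) -> no flip
Dir NE: first cell '.' (not opp) -> no flip
Dir W: first cell '.' (not opp) -> no flip
Dir E: first cell '.' (not opp) -> no flip
Dir SW: first cell '.' (not opp) -> no flip
Dir S: opp run (2,1) (3,1), next='.' -> no flip
Dir SE: opp run (2,2) capped by W -> flip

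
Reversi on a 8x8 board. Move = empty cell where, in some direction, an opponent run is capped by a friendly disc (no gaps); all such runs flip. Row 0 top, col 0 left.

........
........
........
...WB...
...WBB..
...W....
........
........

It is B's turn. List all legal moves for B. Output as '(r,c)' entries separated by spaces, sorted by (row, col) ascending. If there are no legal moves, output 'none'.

Answer: (2,2) (3,2) (4,2) (5,2) (6,2)

Derivation:
(2,2): flips 1 -> legal
(2,3): no bracket -> illegal
(2,4): no bracket -> illegal
(3,2): flips 1 -> legal
(4,2): flips 1 -> legal
(5,2): flips 1 -> legal
(5,4): no bracket -> illegal
(6,2): flips 1 -> legal
(6,3): no bracket -> illegal
(6,4): no bracket -> illegal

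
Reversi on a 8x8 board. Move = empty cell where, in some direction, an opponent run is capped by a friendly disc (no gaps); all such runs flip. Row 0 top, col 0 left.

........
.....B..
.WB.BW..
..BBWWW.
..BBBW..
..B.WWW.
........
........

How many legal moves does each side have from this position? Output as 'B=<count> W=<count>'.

-- B to move --
(1,0): flips 1 -> legal
(1,1): no bracket -> illegal
(1,2): no bracket -> illegal
(1,4): no bracket -> illegal
(1,6): flips 2 -> legal
(2,0): flips 1 -> legal
(2,3): no bracket -> illegal
(2,6): flips 2 -> legal
(2,7): no bracket -> illegal
(3,0): no bracket -> illegal
(3,1): no bracket -> illegal
(3,7): flips 3 -> legal
(4,6): flips 2 -> legal
(4,7): no bracket -> illegal
(5,3): no bracket -> illegal
(5,7): no bracket -> illegal
(6,3): no bracket -> illegal
(6,4): flips 1 -> legal
(6,5): flips 5 -> legal
(6,6): flips 1 -> legal
(6,7): no bracket -> illegal
B mobility = 9
-- W to move --
(0,4): no bracket -> illegal
(0,5): flips 1 -> legal
(0,6): no bracket -> illegal
(1,1): flips 3 -> legal
(1,2): no bracket -> illegal
(1,3): flips 1 -> legal
(1,4): flips 1 -> legal
(1,6): no bracket -> illegal
(2,3): flips 2 -> legal
(2,6): no bracket -> illegal
(3,1): flips 2 -> legal
(4,1): flips 3 -> legal
(5,1): no bracket -> illegal
(5,3): flips 1 -> legal
(6,1): flips 2 -> legal
(6,2): no bracket -> illegal
(6,3): no bracket -> illegal
W mobility = 9

Answer: B=9 W=9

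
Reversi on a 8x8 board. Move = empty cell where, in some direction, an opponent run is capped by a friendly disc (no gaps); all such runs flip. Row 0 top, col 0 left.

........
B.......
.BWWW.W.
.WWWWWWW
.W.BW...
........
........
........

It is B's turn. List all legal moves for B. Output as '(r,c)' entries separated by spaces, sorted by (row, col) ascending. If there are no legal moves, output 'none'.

Answer: (1,3) (2,5) (4,5) (5,1)

Derivation:
(1,1): no bracket -> illegal
(1,2): no bracket -> illegal
(1,3): flips 2 -> legal
(1,4): no bracket -> illegal
(1,5): no bracket -> illegal
(1,6): no bracket -> illegal
(1,7): no bracket -> illegal
(2,0): no bracket -> illegal
(2,5): flips 4 -> legal
(2,7): no bracket -> illegal
(3,0): no bracket -> illegal
(4,0): no bracket -> illegal
(4,2): no bracket -> illegal
(4,5): flips 1 -> legal
(4,6): no bracket -> illegal
(4,7): no bracket -> illegal
(5,0): no bracket -> illegal
(5,1): flips 2 -> legal
(5,2): no bracket -> illegal
(5,3): no bracket -> illegal
(5,4): no bracket -> illegal
(5,5): no bracket -> illegal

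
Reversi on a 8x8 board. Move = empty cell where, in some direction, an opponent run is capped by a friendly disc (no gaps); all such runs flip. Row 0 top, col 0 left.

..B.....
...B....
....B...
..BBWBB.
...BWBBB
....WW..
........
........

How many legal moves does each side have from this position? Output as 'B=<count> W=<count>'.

-- B to move --
(2,3): flips 1 -> legal
(2,5): flips 1 -> legal
(5,3): flips 1 -> legal
(5,6): no bracket -> illegal
(6,3): flips 1 -> legal
(6,4): flips 4 -> legal
(6,5): flips 2 -> legal
(6,6): flips 2 -> legal
B mobility = 7
-- W to move --
(0,1): no bracket -> illegal
(0,3): no bracket -> illegal
(0,4): no bracket -> illegal
(1,1): no bracket -> illegal
(1,2): no bracket -> illegal
(1,4): flips 1 -> legal
(1,5): no bracket -> illegal
(2,1): flips 2 -> legal
(2,2): flips 1 -> legal
(2,3): no bracket -> illegal
(2,5): flips 2 -> legal
(2,6): flips 1 -> legal
(2,7): flips 2 -> legal
(3,1): flips 2 -> legal
(3,7): flips 3 -> legal
(4,1): no bracket -> illegal
(4,2): flips 1 -> legal
(5,2): flips 1 -> legal
(5,3): no bracket -> illegal
(5,6): flips 1 -> legal
(5,7): no bracket -> illegal
W mobility = 11

Answer: B=7 W=11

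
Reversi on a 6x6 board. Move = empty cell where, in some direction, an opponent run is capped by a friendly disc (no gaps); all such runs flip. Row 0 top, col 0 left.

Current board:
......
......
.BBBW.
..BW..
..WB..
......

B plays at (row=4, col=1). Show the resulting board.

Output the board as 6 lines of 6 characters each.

Answer: ......
......
.BBBW.
..BW..
.BBB..
......

Derivation:
Place B at (4,1); scan 8 dirs for brackets.
Dir NW: first cell '.' (not opp) -> no flip
Dir N: first cell '.' (not opp) -> no flip
Dir NE: first cell 'B' (not opp) -> no flip
Dir W: first cell '.' (not opp) -> no flip
Dir E: opp run (4,2) capped by B -> flip
Dir SW: first cell '.' (not opp) -> no flip
Dir S: first cell '.' (not opp) -> no flip
Dir SE: first cell '.' (not opp) -> no flip
All flips: (4,2)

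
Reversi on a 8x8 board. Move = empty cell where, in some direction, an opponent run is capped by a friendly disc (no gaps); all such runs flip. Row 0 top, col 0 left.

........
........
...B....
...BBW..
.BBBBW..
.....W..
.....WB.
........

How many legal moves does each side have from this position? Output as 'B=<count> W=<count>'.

Answer: B=5 W=7

Derivation:
-- B to move --
(2,4): no bracket -> illegal
(2,5): no bracket -> illegal
(2,6): flips 1 -> legal
(3,6): flips 1 -> legal
(4,6): flips 1 -> legal
(5,4): no bracket -> illegal
(5,6): flips 1 -> legal
(6,4): flips 1 -> legal
(7,4): no bracket -> illegal
(7,5): no bracket -> illegal
(7,6): no bracket -> illegal
B mobility = 5
-- W to move --
(1,2): flips 2 -> legal
(1,3): no bracket -> illegal
(1,4): no bracket -> illegal
(2,2): flips 2 -> legal
(2,4): no bracket -> illegal
(2,5): no bracket -> illegal
(3,0): no bracket -> illegal
(3,1): no bracket -> illegal
(3,2): flips 2 -> legal
(4,0): flips 4 -> legal
(5,0): no bracket -> illegal
(5,1): no bracket -> illegal
(5,2): no bracket -> illegal
(5,3): flips 1 -> legal
(5,4): no bracket -> illegal
(5,6): no bracket -> illegal
(5,7): no bracket -> illegal
(6,7): flips 1 -> legal
(7,5): no bracket -> illegal
(7,6): no bracket -> illegal
(7,7): flips 1 -> legal
W mobility = 7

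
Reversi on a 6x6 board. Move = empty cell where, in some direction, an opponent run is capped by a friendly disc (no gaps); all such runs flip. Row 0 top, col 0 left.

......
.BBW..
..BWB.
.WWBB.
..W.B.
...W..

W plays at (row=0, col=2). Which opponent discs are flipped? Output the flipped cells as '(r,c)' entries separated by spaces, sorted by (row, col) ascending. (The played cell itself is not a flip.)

Dir NW: edge -> no flip
Dir N: edge -> no flip
Dir NE: edge -> no flip
Dir W: first cell '.' (not opp) -> no flip
Dir E: first cell '.' (not opp) -> no flip
Dir SW: opp run (1,1), next='.' -> no flip
Dir S: opp run (1,2) (2,2) capped by W -> flip
Dir SE: first cell 'W' (not opp) -> no flip

Answer: (1,2) (2,2)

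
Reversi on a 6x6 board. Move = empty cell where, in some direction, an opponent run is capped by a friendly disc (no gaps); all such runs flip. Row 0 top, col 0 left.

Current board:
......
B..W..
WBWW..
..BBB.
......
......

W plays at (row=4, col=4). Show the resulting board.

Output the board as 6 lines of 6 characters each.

Answer: ......
B..W..
WBWW..
..BWB.
....W.
......

Derivation:
Place W at (4,4); scan 8 dirs for brackets.
Dir NW: opp run (3,3) capped by W -> flip
Dir N: opp run (3,4), next='.' -> no flip
Dir NE: first cell '.' (not opp) -> no flip
Dir W: first cell '.' (not opp) -> no flip
Dir E: first cell '.' (not opp) -> no flip
Dir SW: first cell '.' (not opp) -> no flip
Dir S: first cell '.' (not opp) -> no flip
Dir SE: first cell '.' (not opp) -> no flip
All flips: (3,3)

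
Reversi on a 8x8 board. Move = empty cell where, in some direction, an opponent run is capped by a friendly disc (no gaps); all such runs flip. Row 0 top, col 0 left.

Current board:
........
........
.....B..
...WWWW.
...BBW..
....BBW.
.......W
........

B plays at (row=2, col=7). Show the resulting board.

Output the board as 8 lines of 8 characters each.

Place B at (2,7); scan 8 dirs for brackets.
Dir NW: first cell '.' (not opp) -> no flip
Dir N: first cell '.' (not opp) -> no flip
Dir NE: edge -> no flip
Dir W: first cell '.' (not opp) -> no flip
Dir E: edge -> no flip
Dir SW: opp run (3,6) (4,5) capped by B -> flip
Dir S: first cell '.' (not opp) -> no flip
Dir SE: edge -> no flip
All flips: (3,6) (4,5)

Answer: ........
........
.....B.B
...WWWB.
...BBB..
....BBW.
.......W
........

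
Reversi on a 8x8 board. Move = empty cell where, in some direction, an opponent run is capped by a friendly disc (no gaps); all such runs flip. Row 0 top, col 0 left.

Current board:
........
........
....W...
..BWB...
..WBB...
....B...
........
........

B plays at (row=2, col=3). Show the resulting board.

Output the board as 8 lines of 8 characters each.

Answer: ........
........
...BW...
..BBB...
..WBB...
....B...
........
........

Derivation:
Place B at (2,3); scan 8 dirs for brackets.
Dir NW: first cell '.' (not opp) -> no flip
Dir N: first cell '.' (not opp) -> no flip
Dir NE: first cell '.' (not opp) -> no flip
Dir W: first cell '.' (not opp) -> no flip
Dir E: opp run (2,4), next='.' -> no flip
Dir SW: first cell 'B' (not opp) -> no flip
Dir S: opp run (3,3) capped by B -> flip
Dir SE: first cell 'B' (not opp) -> no flip
All flips: (3,3)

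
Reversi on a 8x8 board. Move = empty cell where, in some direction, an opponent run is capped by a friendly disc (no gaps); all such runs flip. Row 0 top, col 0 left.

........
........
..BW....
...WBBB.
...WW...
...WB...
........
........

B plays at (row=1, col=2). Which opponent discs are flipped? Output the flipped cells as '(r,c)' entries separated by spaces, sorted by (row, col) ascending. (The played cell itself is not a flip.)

Answer: (2,3)

Derivation:
Dir NW: first cell '.' (not opp) -> no flip
Dir N: first cell '.' (not opp) -> no flip
Dir NE: first cell '.' (not opp) -> no flip
Dir W: first cell '.' (not opp) -> no flip
Dir E: first cell '.' (not opp) -> no flip
Dir SW: first cell '.' (not opp) -> no flip
Dir S: first cell 'B' (not opp) -> no flip
Dir SE: opp run (2,3) capped by B -> flip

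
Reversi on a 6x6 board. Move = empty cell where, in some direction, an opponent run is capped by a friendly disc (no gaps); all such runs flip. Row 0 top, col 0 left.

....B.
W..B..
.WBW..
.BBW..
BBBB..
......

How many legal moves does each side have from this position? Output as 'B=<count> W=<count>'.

-- B to move --
(0,0): no bracket -> illegal
(0,1): no bracket -> illegal
(1,1): flips 1 -> legal
(1,2): no bracket -> illegal
(1,4): flips 1 -> legal
(2,0): flips 1 -> legal
(2,4): flips 2 -> legal
(3,0): no bracket -> illegal
(3,4): flips 1 -> legal
(4,4): flips 1 -> legal
B mobility = 6
-- W to move --
(0,2): no bracket -> illegal
(0,3): flips 1 -> legal
(0,5): no bracket -> illegal
(1,1): flips 1 -> legal
(1,2): no bracket -> illegal
(1,4): no bracket -> illegal
(1,5): no bracket -> illegal
(2,0): no bracket -> illegal
(2,4): no bracket -> illegal
(3,0): flips 2 -> legal
(3,4): no bracket -> illegal
(4,4): no bracket -> illegal
(5,0): flips 2 -> legal
(5,1): flips 3 -> legal
(5,2): no bracket -> illegal
(5,3): flips 1 -> legal
(5,4): flips 2 -> legal
W mobility = 7

Answer: B=6 W=7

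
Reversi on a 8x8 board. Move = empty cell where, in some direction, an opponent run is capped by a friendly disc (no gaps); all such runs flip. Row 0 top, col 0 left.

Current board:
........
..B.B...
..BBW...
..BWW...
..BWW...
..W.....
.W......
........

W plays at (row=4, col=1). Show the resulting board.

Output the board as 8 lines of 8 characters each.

Answer: ........
..B.B...
..BBW...
..BWW...
.WWWW...
..W.....
.W......
........

Derivation:
Place W at (4,1); scan 8 dirs for brackets.
Dir NW: first cell '.' (not opp) -> no flip
Dir N: first cell '.' (not opp) -> no flip
Dir NE: opp run (3,2) (2,3) (1,4), next='.' -> no flip
Dir W: first cell '.' (not opp) -> no flip
Dir E: opp run (4,2) capped by W -> flip
Dir SW: first cell '.' (not opp) -> no flip
Dir S: first cell '.' (not opp) -> no flip
Dir SE: first cell 'W' (not opp) -> no flip
All flips: (4,2)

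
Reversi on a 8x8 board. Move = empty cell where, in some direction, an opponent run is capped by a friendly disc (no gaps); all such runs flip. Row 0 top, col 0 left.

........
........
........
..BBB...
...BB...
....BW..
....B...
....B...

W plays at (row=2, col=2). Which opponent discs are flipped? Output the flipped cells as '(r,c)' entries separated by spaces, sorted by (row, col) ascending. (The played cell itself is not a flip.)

Dir NW: first cell '.' (not opp) -> no flip
Dir N: first cell '.' (not opp) -> no flip
Dir NE: first cell '.' (not opp) -> no flip
Dir W: first cell '.' (not opp) -> no flip
Dir E: first cell '.' (not opp) -> no flip
Dir SW: first cell '.' (not opp) -> no flip
Dir S: opp run (3,2), next='.' -> no flip
Dir SE: opp run (3,3) (4,4) capped by W -> flip

Answer: (3,3) (4,4)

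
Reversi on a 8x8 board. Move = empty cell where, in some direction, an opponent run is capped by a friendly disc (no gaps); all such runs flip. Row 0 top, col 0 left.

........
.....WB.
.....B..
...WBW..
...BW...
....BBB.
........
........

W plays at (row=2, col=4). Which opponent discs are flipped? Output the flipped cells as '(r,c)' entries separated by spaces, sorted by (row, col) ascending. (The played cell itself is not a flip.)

Dir NW: first cell '.' (not opp) -> no flip
Dir N: first cell '.' (not opp) -> no flip
Dir NE: first cell 'W' (not opp) -> no flip
Dir W: first cell '.' (not opp) -> no flip
Dir E: opp run (2,5), next='.' -> no flip
Dir SW: first cell 'W' (not opp) -> no flip
Dir S: opp run (3,4) capped by W -> flip
Dir SE: first cell 'W' (not opp) -> no flip

Answer: (3,4)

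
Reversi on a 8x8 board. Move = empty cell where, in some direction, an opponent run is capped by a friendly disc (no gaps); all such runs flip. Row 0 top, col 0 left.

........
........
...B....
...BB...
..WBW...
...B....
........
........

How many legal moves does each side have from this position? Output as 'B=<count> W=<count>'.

Answer: B=7 W=4

Derivation:
-- B to move --
(3,1): flips 1 -> legal
(3,2): no bracket -> illegal
(3,5): flips 1 -> legal
(4,1): flips 1 -> legal
(4,5): flips 1 -> legal
(5,1): flips 1 -> legal
(5,2): no bracket -> illegal
(5,4): flips 1 -> legal
(5,5): flips 1 -> legal
B mobility = 7
-- W to move --
(1,2): no bracket -> illegal
(1,3): no bracket -> illegal
(1,4): no bracket -> illegal
(2,2): flips 1 -> legal
(2,4): flips 2 -> legal
(2,5): no bracket -> illegal
(3,2): no bracket -> illegal
(3,5): no bracket -> illegal
(4,5): no bracket -> illegal
(5,2): no bracket -> illegal
(5,4): no bracket -> illegal
(6,2): flips 1 -> legal
(6,3): no bracket -> illegal
(6,4): flips 1 -> legal
W mobility = 4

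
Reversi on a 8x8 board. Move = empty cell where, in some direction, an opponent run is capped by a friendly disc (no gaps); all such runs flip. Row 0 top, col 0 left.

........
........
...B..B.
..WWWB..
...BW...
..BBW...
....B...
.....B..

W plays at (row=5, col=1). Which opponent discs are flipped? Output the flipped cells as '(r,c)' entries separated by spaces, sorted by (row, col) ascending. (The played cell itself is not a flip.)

Answer: (5,2) (5,3)

Derivation:
Dir NW: first cell '.' (not opp) -> no flip
Dir N: first cell '.' (not opp) -> no flip
Dir NE: first cell '.' (not opp) -> no flip
Dir W: first cell '.' (not opp) -> no flip
Dir E: opp run (5,2) (5,3) capped by W -> flip
Dir SW: first cell '.' (not opp) -> no flip
Dir S: first cell '.' (not opp) -> no flip
Dir SE: first cell '.' (not opp) -> no flip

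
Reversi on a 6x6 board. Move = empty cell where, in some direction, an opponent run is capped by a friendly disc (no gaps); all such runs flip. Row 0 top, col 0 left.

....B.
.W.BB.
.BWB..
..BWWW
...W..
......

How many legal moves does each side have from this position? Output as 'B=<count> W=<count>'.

-- B to move --
(0,0): no bracket -> illegal
(0,1): flips 1 -> legal
(0,2): no bracket -> illegal
(1,0): no bracket -> illegal
(1,2): flips 1 -> legal
(2,0): no bracket -> illegal
(2,4): no bracket -> illegal
(2,5): no bracket -> illegal
(3,1): flips 1 -> legal
(4,2): no bracket -> illegal
(4,4): no bracket -> illegal
(4,5): flips 1 -> legal
(5,2): no bracket -> illegal
(5,3): flips 2 -> legal
(5,4): flips 1 -> legal
B mobility = 6
-- W to move --
(0,2): no bracket -> illegal
(0,3): flips 2 -> legal
(0,5): no bracket -> illegal
(1,0): flips 2 -> legal
(1,2): flips 1 -> legal
(1,5): no bracket -> illegal
(2,0): flips 1 -> legal
(2,4): flips 1 -> legal
(2,5): no bracket -> illegal
(3,0): no bracket -> illegal
(3,1): flips 2 -> legal
(4,1): no bracket -> illegal
(4,2): flips 1 -> legal
W mobility = 7

Answer: B=6 W=7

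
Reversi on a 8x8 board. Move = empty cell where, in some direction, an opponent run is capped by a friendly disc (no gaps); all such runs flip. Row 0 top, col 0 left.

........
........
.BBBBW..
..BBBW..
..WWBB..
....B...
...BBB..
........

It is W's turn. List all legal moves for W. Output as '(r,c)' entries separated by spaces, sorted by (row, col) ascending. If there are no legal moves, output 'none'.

(1,0): flips 2 -> legal
(1,1): no bracket -> illegal
(1,2): flips 2 -> legal
(1,3): flips 3 -> legal
(1,4): no bracket -> illegal
(1,5): flips 2 -> legal
(2,0): flips 4 -> legal
(3,0): no bracket -> illegal
(3,1): flips 3 -> legal
(3,6): no bracket -> illegal
(4,1): no bracket -> illegal
(4,6): flips 2 -> legal
(5,2): no bracket -> illegal
(5,3): flips 1 -> legal
(5,5): flips 1 -> legal
(5,6): no bracket -> illegal
(6,2): no bracket -> illegal
(6,6): no bracket -> illegal
(7,2): no bracket -> illegal
(7,3): no bracket -> illegal
(7,4): no bracket -> illegal
(7,5): no bracket -> illegal
(7,6): flips 2 -> legal

Answer: (1,0) (1,2) (1,3) (1,5) (2,0) (3,1) (4,6) (5,3) (5,5) (7,6)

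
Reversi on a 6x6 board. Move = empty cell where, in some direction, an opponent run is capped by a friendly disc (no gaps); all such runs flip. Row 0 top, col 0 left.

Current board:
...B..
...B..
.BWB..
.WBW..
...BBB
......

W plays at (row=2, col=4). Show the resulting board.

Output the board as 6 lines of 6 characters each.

Place W at (2,4); scan 8 dirs for brackets.
Dir NW: opp run (1,3), next='.' -> no flip
Dir N: first cell '.' (not opp) -> no flip
Dir NE: first cell '.' (not opp) -> no flip
Dir W: opp run (2,3) capped by W -> flip
Dir E: first cell '.' (not opp) -> no flip
Dir SW: first cell 'W' (not opp) -> no flip
Dir S: first cell '.' (not opp) -> no flip
Dir SE: first cell '.' (not opp) -> no flip
All flips: (2,3)

Answer: ...B..
...B..
.BWWW.
.WBW..
...BBB
......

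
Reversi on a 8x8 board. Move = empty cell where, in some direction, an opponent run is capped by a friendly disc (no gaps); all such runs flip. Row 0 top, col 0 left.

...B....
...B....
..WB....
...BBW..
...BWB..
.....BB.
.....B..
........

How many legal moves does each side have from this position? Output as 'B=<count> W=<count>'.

Answer: B=6 W=7

Derivation:
-- B to move --
(1,1): flips 1 -> legal
(1,2): no bracket -> illegal
(2,1): flips 1 -> legal
(2,4): no bracket -> illegal
(2,5): flips 1 -> legal
(2,6): no bracket -> illegal
(3,1): flips 1 -> legal
(3,2): no bracket -> illegal
(3,6): flips 1 -> legal
(4,6): no bracket -> illegal
(5,3): no bracket -> illegal
(5,4): flips 1 -> legal
B mobility = 6
-- W to move --
(0,2): no bracket -> illegal
(0,4): flips 1 -> legal
(1,2): no bracket -> illegal
(1,4): no bracket -> illegal
(2,4): flips 2 -> legal
(2,5): no bracket -> illegal
(3,2): flips 2 -> legal
(3,6): no bracket -> illegal
(4,2): flips 1 -> legal
(4,6): flips 1 -> legal
(4,7): no bracket -> illegal
(5,2): no bracket -> illegal
(5,3): no bracket -> illegal
(5,4): no bracket -> illegal
(5,7): no bracket -> illegal
(6,4): no bracket -> illegal
(6,6): flips 1 -> legal
(6,7): no bracket -> illegal
(7,4): no bracket -> illegal
(7,5): flips 3 -> legal
(7,6): no bracket -> illegal
W mobility = 7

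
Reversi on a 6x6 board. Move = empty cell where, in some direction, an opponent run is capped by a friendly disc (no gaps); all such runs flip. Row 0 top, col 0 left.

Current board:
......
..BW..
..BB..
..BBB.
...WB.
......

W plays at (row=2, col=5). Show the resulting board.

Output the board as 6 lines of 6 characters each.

Answer: ......
..BW..
..BB.W
..BBW.
...WB.
......

Derivation:
Place W at (2,5); scan 8 dirs for brackets.
Dir NW: first cell '.' (not opp) -> no flip
Dir N: first cell '.' (not opp) -> no flip
Dir NE: edge -> no flip
Dir W: first cell '.' (not opp) -> no flip
Dir E: edge -> no flip
Dir SW: opp run (3,4) capped by W -> flip
Dir S: first cell '.' (not opp) -> no flip
Dir SE: edge -> no flip
All flips: (3,4)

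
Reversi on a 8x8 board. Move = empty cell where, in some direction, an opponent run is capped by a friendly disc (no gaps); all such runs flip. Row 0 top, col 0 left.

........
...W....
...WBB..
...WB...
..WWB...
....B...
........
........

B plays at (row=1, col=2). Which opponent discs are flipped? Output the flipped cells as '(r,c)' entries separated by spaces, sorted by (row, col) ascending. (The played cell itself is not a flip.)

Dir NW: first cell '.' (not opp) -> no flip
Dir N: first cell '.' (not opp) -> no flip
Dir NE: first cell '.' (not opp) -> no flip
Dir W: first cell '.' (not opp) -> no flip
Dir E: opp run (1,3), next='.' -> no flip
Dir SW: first cell '.' (not opp) -> no flip
Dir S: first cell '.' (not opp) -> no flip
Dir SE: opp run (2,3) capped by B -> flip

Answer: (2,3)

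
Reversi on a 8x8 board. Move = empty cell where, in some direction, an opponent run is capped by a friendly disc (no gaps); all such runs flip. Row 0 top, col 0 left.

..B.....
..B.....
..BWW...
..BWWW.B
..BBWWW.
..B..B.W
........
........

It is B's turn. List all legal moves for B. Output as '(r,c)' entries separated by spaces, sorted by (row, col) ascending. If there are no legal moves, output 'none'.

Answer: (1,3) (1,4) (1,5) (2,5) (3,6) (4,7) (5,6)

Derivation:
(1,3): flips 2 -> legal
(1,4): flips 1 -> legal
(1,5): flips 2 -> legal
(2,5): flips 5 -> legal
(2,6): no bracket -> illegal
(3,6): flips 3 -> legal
(4,7): flips 3 -> legal
(5,3): no bracket -> illegal
(5,4): no bracket -> illegal
(5,6): flips 3 -> legal
(6,6): no bracket -> illegal
(6,7): no bracket -> illegal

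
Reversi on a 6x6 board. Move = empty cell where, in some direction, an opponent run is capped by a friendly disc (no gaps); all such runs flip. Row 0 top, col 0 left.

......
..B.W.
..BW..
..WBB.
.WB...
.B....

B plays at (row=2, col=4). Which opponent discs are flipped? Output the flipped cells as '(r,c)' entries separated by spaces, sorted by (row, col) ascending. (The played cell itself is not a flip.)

Answer: (2,3)

Derivation:
Dir NW: first cell '.' (not opp) -> no flip
Dir N: opp run (1,4), next='.' -> no flip
Dir NE: first cell '.' (not opp) -> no flip
Dir W: opp run (2,3) capped by B -> flip
Dir E: first cell '.' (not opp) -> no flip
Dir SW: first cell 'B' (not opp) -> no flip
Dir S: first cell 'B' (not opp) -> no flip
Dir SE: first cell '.' (not opp) -> no flip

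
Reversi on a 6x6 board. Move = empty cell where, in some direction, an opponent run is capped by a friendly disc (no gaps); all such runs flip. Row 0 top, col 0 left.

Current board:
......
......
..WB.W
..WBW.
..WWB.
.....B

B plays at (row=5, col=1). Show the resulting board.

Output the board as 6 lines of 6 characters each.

Place B at (5,1); scan 8 dirs for brackets.
Dir NW: first cell '.' (not opp) -> no flip
Dir N: first cell '.' (not opp) -> no flip
Dir NE: opp run (4,2) capped by B -> flip
Dir W: first cell '.' (not opp) -> no flip
Dir E: first cell '.' (not opp) -> no flip
Dir SW: edge -> no flip
Dir S: edge -> no flip
Dir SE: edge -> no flip
All flips: (4,2)

Answer: ......
......
..WB.W
..WBW.
..BWB.
.B...B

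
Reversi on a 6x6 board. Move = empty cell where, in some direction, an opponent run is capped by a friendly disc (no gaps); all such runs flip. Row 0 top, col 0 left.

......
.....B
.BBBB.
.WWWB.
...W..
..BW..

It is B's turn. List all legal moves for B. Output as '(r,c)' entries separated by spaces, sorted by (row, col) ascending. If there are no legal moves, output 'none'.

Answer: (3,0) (4,0) (4,1) (4,2) (4,4) (5,4)

Derivation:
(2,0): no bracket -> illegal
(3,0): flips 3 -> legal
(4,0): flips 1 -> legal
(4,1): flips 2 -> legal
(4,2): flips 2 -> legal
(4,4): flips 1 -> legal
(5,4): flips 3 -> legal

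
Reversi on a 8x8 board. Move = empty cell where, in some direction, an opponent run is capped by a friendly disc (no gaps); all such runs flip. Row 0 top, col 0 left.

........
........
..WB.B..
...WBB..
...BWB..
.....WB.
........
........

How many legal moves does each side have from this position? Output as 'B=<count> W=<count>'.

-- B to move --
(1,1): no bracket -> illegal
(1,2): no bracket -> illegal
(1,3): no bracket -> illegal
(2,1): flips 1 -> legal
(2,4): no bracket -> illegal
(3,1): no bracket -> illegal
(3,2): flips 1 -> legal
(4,2): no bracket -> illegal
(4,6): no bracket -> illegal
(5,3): flips 1 -> legal
(5,4): flips 2 -> legal
(6,4): no bracket -> illegal
(6,5): flips 1 -> legal
(6,6): no bracket -> illegal
B mobility = 5
-- W to move --
(1,2): no bracket -> illegal
(1,3): flips 1 -> legal
(1,4): no bracket -> illegal
(1,5): flips 3 -> legal
(1,6): no bracket -> illegal
(2,4): flips 2 -> legal
(2,6): flips 1 -> legal
(3,2): no bracket -> illegal
(3,6): flips 2 -> legal
(4,2): flips 1 -> legal
(4,6): flips 1 -> legal
(4,7): no bracket -> illegal
(5,2): no bracket -> illegal
(5,3): flips 1 -> legal
(5,4): no bracket -> illegal
(5,7): flips 1 -> legal
(6,5): no bracket -> illegal
(6,6): no bracket -> illegal
(6,7): no bracket -> illegal
W mobility = 9

Answer: B=5 W=9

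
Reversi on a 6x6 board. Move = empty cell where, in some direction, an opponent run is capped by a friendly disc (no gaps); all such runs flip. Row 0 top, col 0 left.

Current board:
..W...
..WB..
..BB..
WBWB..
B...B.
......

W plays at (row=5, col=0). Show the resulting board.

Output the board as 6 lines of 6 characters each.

Place W at (5,0); scan 8 dirs for brackets.
Dir NW: edge -> no flip
Dir N: opp run (4,0) capped by W -> flip
Dir NE: first cell '.' (not opp) -> no flip
Dir W: edge -> no flip
Dir E: first cell '.' (not opp) -> no flip
Dir SW: edge -> no flip
Dir S: edge -> no flip
Dir SE: edge -> no flip
All flips: (4,0)

Answer: ..W...
..WB..
..BB..
WBWB..
W...B.
W.....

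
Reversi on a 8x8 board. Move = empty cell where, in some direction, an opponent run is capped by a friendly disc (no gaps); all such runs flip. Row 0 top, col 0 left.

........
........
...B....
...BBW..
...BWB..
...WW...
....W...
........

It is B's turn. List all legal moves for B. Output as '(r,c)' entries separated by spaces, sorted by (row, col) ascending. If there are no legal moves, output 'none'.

(2,4): no bracket -> illegal
(2,5): flips 1 -> legal
(2,6): no bracket -> illegal
(3,6): flips 1 -> legal
(4,2): no bracket -> illegal
(4,6): no bracket -> illegal
(5,2): no bracket -> illegal
(5,5): flips 1 -> legal
(6,2): no bracket -> illegal
(6,3): flips 2 -> legal
(6,5): flips 1 -> legal
(7,3): no bracket -> illegal
(7,4): flips 3 -> legal
(7,5): no bracket -> illegal

Answer: (2,5) (3,6) (5,5) (6,3) (6,5) (7,4)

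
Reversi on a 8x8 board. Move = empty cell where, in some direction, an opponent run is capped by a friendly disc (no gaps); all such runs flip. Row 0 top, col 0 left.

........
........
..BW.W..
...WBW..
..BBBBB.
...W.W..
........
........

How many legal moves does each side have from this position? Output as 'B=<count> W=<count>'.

-- B to move --
(1,2): flips 1 -> legal
(1,3): flips 2 -> legal
(1,4): no bracket -> illegal
(1,5): flips 2 -> legal
(1,6): flips 1 -> legal
(2,4): flips 3 -> legal
(2,6): flips 1 -> legal
(3,2): flips 1 -> legal
(3,6): flips 1 -> legal
(5,2): no bracket -> illegal
(5,4): no bracket -> illegal
(5,6): no bracket -> illegal
(6,2): flips 1 -> legal
(6,3): flips 1 -> legal
(6,4): flips 2 -> legal
(6,5): flips 1 -> legal
(6,6): flips 1 -> legal
B mobility = 13
-- W to move --
(1,1): flips 1 -> legal
(1,2): no bracket -> illegal
(1,3): no bracket -> illegal
(2,1): flips 1 -> legal
(2,4): no bracket -> illegal
(3,1): flips 1 -> legal
(3,2): no bracket -> illegal
(3,6): no bracket -> illegal
(3,7): flips 1 -> legal
(4,1): no bracket -> illegal
(4,7): no bracket -> illegal
(5,1): flips 1 -> legal
(5,2): flips 2 -> legal
(5,4): no bracket -> illegal
(5,6): flips 2 -> legal
(5,7): flips 1 -> legal
W mobility = 8

Answer: B=13 W=8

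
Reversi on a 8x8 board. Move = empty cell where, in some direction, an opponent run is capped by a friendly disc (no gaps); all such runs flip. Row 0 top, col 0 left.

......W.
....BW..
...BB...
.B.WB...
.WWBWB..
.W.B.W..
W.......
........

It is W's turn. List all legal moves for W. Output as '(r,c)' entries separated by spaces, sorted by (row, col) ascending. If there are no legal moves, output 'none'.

(0,3): no bracket -> illegal
(0,4): flips 3 -> legal
(0,5): no bracket -> illegal
(1,2): no bracket -> illegal
(1,3): flips 2 -> legal
(2,0): flips 1 -> legal
(2,1): flips 1 -> legal
(2,2): no bracket -> illegal
(2,5): no bracket -> illegal
(3,0): no bracket -> illegal
(3,2): no bracket -> illegal
(3,5): flips 2 -> legal
(3,6): no bracket -> illegal
(4,0): no bracket -> illegal
(4,6): flips 1 -> legal
(5,2): no bracket -> illegal
(5,4): no bracket -> illegal
(5,6): no bracket -> illegal
(6,2): flips 1 -> legal
(6,3): flips 2 -> legal
(6,4): flips 1 -> legal

Answer: (0,4) (1,3) (2,0) (2,1) (3,5) (4,6) (6,2) (6,3) (6,4)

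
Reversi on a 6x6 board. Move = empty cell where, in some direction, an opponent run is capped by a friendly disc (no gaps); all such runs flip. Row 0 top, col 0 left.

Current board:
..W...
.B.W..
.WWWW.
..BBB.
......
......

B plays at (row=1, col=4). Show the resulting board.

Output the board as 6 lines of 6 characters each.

Answer: ..W...
.B.WB.
.WWBB.
..BBB.
......
......

Derivation:
Place B at (1,4); scan 8 dirs for brackets.
Dir NW: first cell '.' (not opp) -> no flip
Dir N: first cell '.' (not opp) -> no flip
Dir NE: first cell '.' (not opp) -> no flip
Dir W: opp run (1,3), next='.' -> no flip
Dir E: first cell '.' (not opp) -> no flip
Dir SW: opp run (2,3) capped by B -> flip
Dir S: opp run (2,4) capped by B -> flip
Dir SE: first cell '.' (not opp) -> no flip
All flips: (2,3) (2,4)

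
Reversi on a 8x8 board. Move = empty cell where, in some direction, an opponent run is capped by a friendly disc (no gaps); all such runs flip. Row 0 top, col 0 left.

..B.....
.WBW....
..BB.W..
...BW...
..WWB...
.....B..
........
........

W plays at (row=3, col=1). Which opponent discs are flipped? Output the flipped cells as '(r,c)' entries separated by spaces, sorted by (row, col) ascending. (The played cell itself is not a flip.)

Answer: (2,2)

Derivation:
Dir NW: first cell '.' (not opp) -> no flip
Dir N: first cell '.' (not opp) -> no flip
Dir NE: opp run (2,2) capped by W -> flip
Dir W: first cell '.' (not opp) -> no flip
Dir E: first cell '.' (not opp) -> no flip
Dir SW: first cell '.' (not opp) -> no flip
Dir S: first cell '.' (not opp) -> no flip
Dir SE: first cell 'W' (not opp) -> no flip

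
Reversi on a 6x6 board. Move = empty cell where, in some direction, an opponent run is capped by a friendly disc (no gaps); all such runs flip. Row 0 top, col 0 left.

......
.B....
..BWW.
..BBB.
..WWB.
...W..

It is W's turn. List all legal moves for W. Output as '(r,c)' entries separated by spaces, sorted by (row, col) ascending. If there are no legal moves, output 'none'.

Answer: (1,2) (2,1) (2,5) (3,5) (4,1) (4,5) (5,4)

Derivation:
(0,0): no bracket -> illegal
(0,1): no bracket -> illegal
(0,2): no bracket -> illegal
(1,0): no bracket -> illegal
(1,2): flips 2 -> legal
(1,3): no bracket -> illegal
(2,0): no bracket -> illegal
(2,1): flips 2 -> legal
(2,5): flips 1 -> legal
(3,1): no bracket -> illegal
(3,5): flips 1 -> legal
(4,1): flips 1 -> legal
(4,5): flips 2 -> legal
(5,4): flips 2 -> legal
(5,5): no bracket -> illegal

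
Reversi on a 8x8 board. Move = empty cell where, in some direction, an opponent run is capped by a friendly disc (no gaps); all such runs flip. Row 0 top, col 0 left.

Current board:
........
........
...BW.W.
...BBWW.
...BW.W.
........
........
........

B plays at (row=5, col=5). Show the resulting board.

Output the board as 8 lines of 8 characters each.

Answer: ........
........
...BW.W.
...BBWW.
...BB.W.
.....B..
........
........

Derivation:
Place B at (5,5); scan 8 dirs for brackets.
Dir NW: opp run (4,4) capped by B -> flip
Dir N: first cell '.' (not opp) -> no flip
Dir NE: opp run (4,6), next='.' -> no flip
Dir W: first cell '.' (not opp) -> no flip
Dir E: first cell '.' (not opp) -> no flip
Dir SW: first cell '.' (not opp) -> no flip
Dir S: first cell '.' (not opp) -> no flip
Dir SE: first cell '.' (not opp) -> no flip
All flips: (4,4)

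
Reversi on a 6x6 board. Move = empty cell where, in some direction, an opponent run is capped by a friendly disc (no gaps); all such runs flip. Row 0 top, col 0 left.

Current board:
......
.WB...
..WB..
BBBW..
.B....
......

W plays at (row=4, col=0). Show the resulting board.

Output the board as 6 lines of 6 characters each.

Place W at (4,0); scan 8 dirs for brackets.
Dir NW: edge -> no flip
Dir N: opp run (3,0), next='.' -> no flip
Dir NE: opp run (3,1) capped by W -> flip
Dir W: edge -> no flip
Dir E: opp run (4,1), next='.' -> no flip
Dir SW: edge -> no flip
Dir S: first cell '.' (not opp) -> no flip
Dir SE: first cell '.' (not opp) -> no flip
All flips: (3,1)

Answer: ......
.WB...
..WB..
BWBW..
WB....
......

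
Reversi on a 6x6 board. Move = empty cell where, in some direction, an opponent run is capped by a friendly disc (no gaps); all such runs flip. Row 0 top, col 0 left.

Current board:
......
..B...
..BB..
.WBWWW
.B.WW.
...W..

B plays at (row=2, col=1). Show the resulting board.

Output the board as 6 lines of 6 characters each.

Place B at (2,1); scan 8 dirs for brackets.
Dir NW: first cell '.' (not opp) -> no flip
Dir N: first cell '.' (not opp) -> no flip
Dir NE: first cell 'B' (not opp) -> no flip
Dir W: first cell '.' (not opp) -> no flip
Dir E: first cell 'B' (not opp) -> no flip
Dir SW: first cell '.' (not opp) -> no flip
Dir S: opp run (3,1) capped by B -> flip
Dir SE: first cell 'B' (not opp) -> no flip
All flips: (3,1)

Answer: ......
..B...
.BBB..
.BBWWW
.B.WW.
...W..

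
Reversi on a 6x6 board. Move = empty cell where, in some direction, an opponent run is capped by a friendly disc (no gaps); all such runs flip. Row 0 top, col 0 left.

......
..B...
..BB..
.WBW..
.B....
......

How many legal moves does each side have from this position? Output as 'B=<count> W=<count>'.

-- B to move --
(2,0): no bracket -> illegal
(2,1): flips 1 -> legal
(2,4): no bracket -> illegal
(3,0): flips 1 -> legal
(3,4): flips 1 -> legal
(4,0): flips 1 -> legal
(4,2): no bracket -> illegal
(4,3): flips 1 -> legal
(4,4): flips 1 -> legal
B mobility = 6
-- W to move --
(0,1): no bracket -> illegal
(0,2): no bracket -> illegal
(0,3): no bracket -> illegal
(1,1): flips 1 -> legal
(1,3): flips 2 -> legal
(1,4): no bracket -> illegal
(2,1): no bracket -> illegal
(2,4): no bracket -> illegal
(3,0): no bracket -> illegal
(3,4): no bracket -> illegal
(4,0): no bracket -> illegal
(4,2): no bracket -> illegal
(4,3): no bracket -> illegal
(5,0): no bracket -> illegal
(5,1): flips 1 -> legal
(5,2): no bracket -> illegal
W mobility = 3

Answer: B=6 W=3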